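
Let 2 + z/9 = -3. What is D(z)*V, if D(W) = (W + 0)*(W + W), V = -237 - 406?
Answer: -2604150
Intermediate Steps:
z = -45 (z = -18 + 9*(-3) = -18 - 27 = -45)
V = -643
D(W) = 2*W**2 (D(W) = W*(2*W) = 2*W**2)
D(z)*V = (2*(-45)**2)*(-643) = (2*2025)*(-643) = 4050*(-643) = -2604150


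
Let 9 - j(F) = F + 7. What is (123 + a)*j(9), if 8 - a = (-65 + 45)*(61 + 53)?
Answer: -16877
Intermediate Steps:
j(F) = 2 - F (j(F) = 9 - (F + 7) = 9 - (7 + F) = 9 + (-7 - F) = 2 - F)
a = 2288 (a = 8 - (-65 + 45)*(61 + 53) = 8 - (-20)*114 = 8 - 1*(-2280) = 8 + 2280 = 2288)
(123 + a)*j(9) = (123 + 2288)*(2 - 1*9) = 2411*(2 - 9) = 2411*(-7) = -16877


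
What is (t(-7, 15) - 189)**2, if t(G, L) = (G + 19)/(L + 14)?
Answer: 29909961/841 ≈ 35565.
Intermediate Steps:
t(G, L) = (19 + G)/(14 + L)
(t(-7, 15) - 189)**2 = ((19 - 7)/(14 + 15) - 189)**2 = (12/29 - 189)**2 = (-5469/29)**2 = 29909961/841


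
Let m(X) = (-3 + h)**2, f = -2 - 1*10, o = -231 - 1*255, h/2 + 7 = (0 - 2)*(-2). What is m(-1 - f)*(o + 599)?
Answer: 9153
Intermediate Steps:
h = -6 (h = -14 + 2*((0 - 2)*(-2)) = -14 + 2*(-2*(-2)) = -14 + 2*4 = -14 + 8 = -6)
o = -486 (o = -231 - 255 = -486)
f = -12 (f = -2 - 10 = -12)
m(X) = 81 (m(X) = (-3 - 6)**2 = (-9)**2 = 81)
m(-1 - f)*(o + 599) = 81*(-486 + 599) = 81*113 = 9153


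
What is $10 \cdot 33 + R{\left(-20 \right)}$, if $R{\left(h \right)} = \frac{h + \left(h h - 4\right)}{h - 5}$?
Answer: $\frac{7874}{25} \approx 314.96$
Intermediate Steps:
$R{\left(h \right)} = \frac{-4 + h + h^{2}}{-5 + h}$ ($R{\left(h \right)} = \frac{h + \left(h^{2} - 4\right)}{-5 + h} = \frac{h + \left(-4 + h^{2}\right)}{-5 + h} = \frac{-4 + h + h^{2}}{-5 + h}$)
$10 \cdot 33 + R{\left(-20 \right)} = 10 \cdot 33 + \frac{-4 - 20 + \left(-20\right)^{2}}{-5 - 20} = 330 + \frac{-4 - 20 + 400}{-25} = 330 - \frac{376}{25} = \frac{7874}{25}$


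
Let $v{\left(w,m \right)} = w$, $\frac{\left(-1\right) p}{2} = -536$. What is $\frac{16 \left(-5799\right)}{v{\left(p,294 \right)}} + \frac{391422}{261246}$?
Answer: $- \frac{248123380}{2917247} \approx -85.054$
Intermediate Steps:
$p = 1072$ ($p = \left(-2\right) \left(-536\right) = 1072$)
$\frac{16 \left(-5799\right)}{v{\left(p,294 \right)}} + \frac{391422}{261246} = \frac{16 \left(-5799\right)}{1072} + \frac{391422}{261246} = \left(-92784\right) \frac{1}{1072} + 391422 \cdot \frac{1}{261246} = - \frac{5799}{67} + \frac{65237}{43541} = - \frac{248123380}{2917247}$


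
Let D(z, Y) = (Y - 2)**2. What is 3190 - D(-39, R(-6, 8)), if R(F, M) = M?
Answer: 3154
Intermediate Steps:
D(z, Y) = (-2 + Y)**2
3190 - D(-39, R(-6, 8)) = 3190 - (-2 + 8)**2 = 3190 - 1*6**2 = 3190 - 1*36 = 3190 - 36 = 3154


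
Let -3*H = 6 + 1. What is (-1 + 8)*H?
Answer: -49/3 ≈ -16.333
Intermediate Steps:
H = -7/3 (H = -(6 + 1)/3 = -⅓*7 = -7/3 ≈ -2.3333)
(-1 + 8)*H = (-1 + 8)*(-7/3) = 7*(-7/3) = -49/3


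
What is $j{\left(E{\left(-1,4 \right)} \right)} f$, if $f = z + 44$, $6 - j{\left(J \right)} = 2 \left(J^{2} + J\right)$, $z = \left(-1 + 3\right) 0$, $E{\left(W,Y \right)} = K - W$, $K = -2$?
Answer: $264$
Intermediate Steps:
$E{\left(W,Y \right)} = -2 - W$
$z = 0$ ($z = 2 \cdot 0 = 0$)
$j{\left(J \right)} = 6 - 2 J - 2 J^{2}$ ($j{\left(J \right)} = 6 - 2 \left(J^{2} + J\right) = 6 - 2 \left(J + J^{2}\right) = 6 - \left(2 J + 2 J^{2}\right) = 6 - 2 J - 2 J^{2}$)
$f = 44$ ($f = 0 + 44 = 44$)
$j{\left(E{\left(-1,4 \right)} \right)} f = \left(6 - 2 \left(-2 - -1\right) - 2 \left(-2 - -1\right)^{2}\right) 44 = \left(6 - 2 \left(-2 + 1\right) - 2 \left(-2 + 1\right)^{2}\right) 44 = \left(6 - -2 - 2 \left(-1\right)^{2}\right) 44 = \left(6 + 2 - 2\right) 44 = 6 \cdot 44 = 264$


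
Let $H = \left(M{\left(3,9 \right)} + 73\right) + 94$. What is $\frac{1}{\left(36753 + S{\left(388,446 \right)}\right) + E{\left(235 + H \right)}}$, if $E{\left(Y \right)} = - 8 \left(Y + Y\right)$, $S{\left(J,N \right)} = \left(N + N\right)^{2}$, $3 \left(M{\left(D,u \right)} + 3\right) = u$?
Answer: $\frac{1}{825985} \approx 1.2107 \cdot 10^{-6}$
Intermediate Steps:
$M{\left(D,u \right)} = -3 + \frac{u}{3}$
$H = 167$ ($H = \left(\left(-3 + \frac{1}{3} \cdot 9\right) + 73\right) + 94 = \left(\left(-3 + 3\right) + 73\right) + 94 = \left(0 + 73\right) + 94 = 73 + 94 = 167$)
$S{\left(J,N \right)} = 4 N^{2}$ ($S{\left(J,N \right)} = \left(2 N\right)^{2} = 4 N^{2}$)
$E{\left(Y \right)} = - 16 Y$ ($E{\left(Y \right)} = - 8 \cdot 2 Y = - 16 Y$)
$\frac{1}{\left(36753 + S{\left(388,446 \right)}\right) + E{\left(235 + H \right)}} = \frac{1}{\left(36753 + 4 \cdot 446^{2}\right) - 16 \left(235 + 167\right)} = \frac{1}{\left(36753 + 4 \cdot 198916\right) - 6432} = \frac{1}{\left(36753 + 795664\right) - 6432} = \frac{1}{832417 - 6432} = \frac{1}{825985}$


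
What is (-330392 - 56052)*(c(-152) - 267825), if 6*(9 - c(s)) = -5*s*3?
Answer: 103642735024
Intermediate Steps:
c(s) = 9 + 5*s/2 (c(s) = 9 - (-5*s)*3/6 = 9 - (-5)*s/2 = 9 + 5*s/2)
(-330392 - 56052)*(c(-152) - 267825) = (-330392 - 56052)*((9 + (5/2)*(-152)) - 267825) = -386444*((9 - 380) - 267825) = -386444*(-371 - 267825) = -386444*(-268196) = 103642735024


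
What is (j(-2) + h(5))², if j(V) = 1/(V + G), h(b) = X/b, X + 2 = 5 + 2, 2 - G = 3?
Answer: 4/9 ≈ 0.44444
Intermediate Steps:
G = -1 (G = 2 - 1*3 = 2 - 3 = -1)
X = 5 (X = -2 + (5 + 2) = -2 + 7 = 5)
h(b) = 5/b
j(V) = 1/(-1 + V) (j(V) = 1/(V - 1) = 1/(-1 + V))
(j(-2) + h(5))² = (1/(-1 - 2) + 5/5)² = (1/(-3) + 5*(⅕))² = (-⅓ + 1)² = (⅔)² = 4/9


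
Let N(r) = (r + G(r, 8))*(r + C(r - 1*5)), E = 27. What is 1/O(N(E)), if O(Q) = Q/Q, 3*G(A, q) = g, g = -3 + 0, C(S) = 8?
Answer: 1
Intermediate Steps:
g = -3
G(A, q) = -1 (G(A, q) = (⅓)*(-3) = -1)
N(r) = (-1 + r)*(8 + r) (N(r) = (r - 1)*(r + 8) = (-1 + r)*(8 + r))
O(Q) = 1
1/O(N(E)) = 1/1 = 1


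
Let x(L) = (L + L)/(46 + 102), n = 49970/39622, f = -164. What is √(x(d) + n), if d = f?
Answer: I*√513146681399/733007 ≈ 0.97727*I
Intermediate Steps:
n = 24985/19811 (n = 49970*(1/39622) = 24985/19811 ≈ 1.2612)
d = -164
x(L) = L/74 (x(L) = (2*L)/148 = (2*L)*(1/148) = L/74)
√(x(d) + n) = √((1/74)*(-164) + 24985/19811) = √(-82/37 + 24985/19811) = √(-700057/733007) = I*√513146681399/733007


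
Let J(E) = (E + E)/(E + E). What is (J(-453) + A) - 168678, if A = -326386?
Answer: -495063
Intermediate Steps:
J(E) = 1 (J(E) = (2*E)/((2*E)) = (2*E)*(1/(2*E)) = 1)
(J(-453) + A) - 168678 = (1 - 326386) - 168678 = -326385 - 168678 = -495063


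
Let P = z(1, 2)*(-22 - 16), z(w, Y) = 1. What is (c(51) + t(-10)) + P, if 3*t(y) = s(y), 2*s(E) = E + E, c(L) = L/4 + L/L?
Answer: -331/12 ≈ -27.583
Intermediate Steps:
c(L) = 1 + L/4 (c(L) = L*(1/4) + 1 = L/4 + 1 = 1 + L/4)
s(E) = E (s(E) = (E + E)/2 = (2*E)/2 = E)
P = -38 (P = 1*(-22 - 16) = 1*(-38) = -38)
t(y) = y/3
(c(51) + t(-10)) + P = ((1 + (1/4)*51) + (1/3)*(-10)) - 38 = ((1 + 51/4) - 10/3) - 38 = (55/4 - 10/3) - 38 = 125/12 - 38 = -331/12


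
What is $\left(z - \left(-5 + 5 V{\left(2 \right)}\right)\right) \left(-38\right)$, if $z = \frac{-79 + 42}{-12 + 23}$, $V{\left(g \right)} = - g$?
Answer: $- \frac{4864}{11} \approx -442.18$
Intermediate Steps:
$z = - \frac{37}{11} \approx -3.3636$
$\left(z - \left(-5 + 5 V{\left(2 \right)}\right)\right) \left(-38\right) = \left(- \frac{37}{11} - \left(-5 + 5 \left(\left(-1\right) 2\right)\right)\right) \left(-38\right) = \left(- \frac{37}{11} + \left(5 - -10\right)\right) \left(-38\right) = \left(- \frac{37}{11} + \left(5 + 10\right)\right) \left(-38\right) = \left(- \frac{37}{11} + 15\right) \left(-38\right) = \frac{128}{11} \left(-38\right) = - \frac{4864}{11}$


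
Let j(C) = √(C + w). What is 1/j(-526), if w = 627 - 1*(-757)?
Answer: √858/858 ≈ 0.034139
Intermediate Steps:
w = 1384 (w = 627 + 757 = 1384)
j(C) = √(1384 + C) (j(C) = √(C + 1384) = √(1384 + C))
1/j(-526) = 1/(√(1384 - 526)) = 1/(√858) = √858/858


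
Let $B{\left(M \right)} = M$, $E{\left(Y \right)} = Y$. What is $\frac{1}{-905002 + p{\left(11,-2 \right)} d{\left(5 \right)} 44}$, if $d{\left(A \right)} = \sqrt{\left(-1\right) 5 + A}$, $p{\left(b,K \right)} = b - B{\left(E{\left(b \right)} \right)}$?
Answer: $- \frac{1}{905002} \approx -1.105 \cdot 10^{-6}$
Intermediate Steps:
$p{\left(b,K \right)} = 0$ ($p{\left(b,K \right)} = b - b = 0$)
$d{\left(A \right)} = \sqrt{-5 + A}$
$\frac{1}{-905002 + p{\left(11,-2 \right)} d{\left(5 \right)} 44} = \frac{1}{-905002 + 0 \sqrt{-5 + 5} \cdot 44} = \frac{1}{-905002 + 0 \sqrt{0} \cdot 44} = \frac{1}{-905002 + 0 \cdot 0 \cdot 44} = \frac{1}{-905002 + 0 \cdot 44} = \frac{1}{-905002 + 0} = \frac{1}{-905002} = - \frac{1}{905002}$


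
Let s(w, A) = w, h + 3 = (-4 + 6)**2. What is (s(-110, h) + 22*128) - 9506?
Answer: -6800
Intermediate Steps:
h = 1 (h = -3 + (-4 + 6)**2 = -3 + 2**2 = -3 + 4 = 1)
(s(-110, h) + 22*128) - 9506 = (-110 + 22*128) - 9506 = (-110 + 2816) - 9506 = 2706 - 9506 = -6800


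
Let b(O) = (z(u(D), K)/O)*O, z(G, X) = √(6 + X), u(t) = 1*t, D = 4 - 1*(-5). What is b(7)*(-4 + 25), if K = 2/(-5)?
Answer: 42*√35/5 ≈ 49.695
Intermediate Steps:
D = 9 (D = 4 + 5 = 9)
u(t) = t
K = -⅖ (K = 2*(-⅕) = -⅖ ≈ -0.40000)
b(O) = 2*√35/5 (b(O) = (√(6 - ⅖)/O)*O = (√(28/5)/O)*O = ((2*√35/5)/O)*O = (2*√35/(5*O))*O = 2*√35/5)
b(7)*(-4 + 25) = (2*√35/5)*(-4 + 25) = (2*√35/5)*21 = 42*√35/5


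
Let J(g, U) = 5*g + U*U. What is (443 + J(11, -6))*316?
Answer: 168744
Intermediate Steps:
J(g, U) = U² + 5*g (J(g, U) = 5*g + U² = U² + 5*g)
(443 + J(11, -6))*316 = (443 + ((-6)² + 5*11))*316 = (443 + (36 + 55))*316 = (443 + 91)*316 = 534*316 = 168744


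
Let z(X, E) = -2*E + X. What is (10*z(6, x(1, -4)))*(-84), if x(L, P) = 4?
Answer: 1680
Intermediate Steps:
z(X, E) = X - 2*E
(10*z(6, x(1, -4)))*(-84) = (10*(6 - 2*4))*(-84) = (10*(6 - 8))*(-84) = (10*(-2))*(-84) = -20*(-84) = 1680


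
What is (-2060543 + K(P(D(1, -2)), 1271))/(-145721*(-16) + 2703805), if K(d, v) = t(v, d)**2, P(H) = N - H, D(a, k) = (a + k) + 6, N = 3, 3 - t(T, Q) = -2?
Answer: -2060518/5035341 ≈ -0.40921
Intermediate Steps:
t(T, Q) = 5 (t(T, Q) = 3 - 1*(-2) = 3 + 2 = 5)
D(a, k) = 6 + a + k
P(H) = 3 - H
K(d, v) = 25 (K(d, v) = 5**2 = 25)
(-2060543 + K(P(D(1, -2)), 1271))/(-145721*(-16) + 2703805) = (-2060543 + 25)/(-145721*(-16) + 2703805) = -2060518/(2331536 + 2703805) = -2060518/5035341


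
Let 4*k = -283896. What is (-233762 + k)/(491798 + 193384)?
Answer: -152368/342591 ≈ -0.44475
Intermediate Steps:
k = -70974 (k = (1/4)*(-283896) = -70974)
(-233762 + k)/(491798 + 193384) = (-233762 - 70974)/(491798 + 193384) = -304736/685182 = -304736*1/685182 = -152368/342591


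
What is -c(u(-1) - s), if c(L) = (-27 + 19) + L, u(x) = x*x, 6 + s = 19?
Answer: 20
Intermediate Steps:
s = 13 (s = -6 + 19 = 13)
u(x) = x²
c(L) = -8 + L
-c(u(-1) - s) = -(-8 + ((-1)² - 1*13)) = -(-8 + (1 - 13)) = -(-8 - 12) = -1*(-20) = 20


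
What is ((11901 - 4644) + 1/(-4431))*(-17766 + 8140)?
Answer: -309531403516/4431 ≈ -6.9856e+7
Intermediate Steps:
((11901 - 4644) + 1/(-4431))*(-17766 + 8140) = (7257 - 1/4431)*(-9626) = (32155766/4431)*(-9626) = -309531403516/4431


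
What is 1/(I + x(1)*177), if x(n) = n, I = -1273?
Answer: -1/1096 ≈ -0.00091241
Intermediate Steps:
1/(I + x(1)*177) = 1/(-1273 + 1*177) = 1/(-1273 + 177) = 1/(-1096) = -1/1096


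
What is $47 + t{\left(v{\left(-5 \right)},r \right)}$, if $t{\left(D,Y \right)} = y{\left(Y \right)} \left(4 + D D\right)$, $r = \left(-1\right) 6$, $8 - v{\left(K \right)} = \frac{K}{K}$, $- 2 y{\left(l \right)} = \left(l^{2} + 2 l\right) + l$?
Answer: $-430$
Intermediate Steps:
$y{\left(l \right)} = - \frac{3 l}{2} - \frac{l^{2}}{2}$ ($y{\left(l \right)} = - \frac{\left(l^{2} + 2 l\right) + l}{2} = - \frac{l^{2} + 3 l}{2} = - \frac{3 l}{2} - \frac{l^{2}}{2}$)
$v{\left(K \right)} = 7$ ($v{\left(K \right)} = 8 - \frac{K}{K} = 8 - 1 = 7$)
$r = -6$
$t{\left(D,Y \right)} = - \frac{Y \left(3 + Y\right) \left(4 + D^{2}\right)}{2}$ ($t{\left(D,Y \right)} = - \frac{Y \left(3 + Y\right)}{2} \left(4 + D D\right) = - \frac{Y \left(3 + Y\right)}{2} \left(4 + D^{2}\right) = - \frac{Y \left(3 + Y\right) \left(4 + D^{2}\right)}{2}$)
$47 + t{\left(v{\left(-5 \right)},r \right)} = 47 - - 3 \left(3 - 6\right) \left(4 + 7^{2}\right) = 47 - \left(-3\right) \left(-3\right) \left(4 + 49\right) = 47 - \left(-3\right) \left(-3\right) 53 = 47 - 477 = -430$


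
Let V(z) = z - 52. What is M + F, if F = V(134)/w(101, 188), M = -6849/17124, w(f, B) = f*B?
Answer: -10720387/27095876 ≈ -0.39565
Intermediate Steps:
V(z) = -52 + z
w(f, B) = B*f
M = -2283/5708 (M = -6849*1/17124 = -2283/5708 ≈ -0.39996)
F = 41/9494 (F = (-52 + 134)/((188*101)) = 82/18988 = 82*(1/18988) = 41/9494 ≈ 0.0043185)
M + F = -2283/5708 + 41/9494 = -10720387/27095876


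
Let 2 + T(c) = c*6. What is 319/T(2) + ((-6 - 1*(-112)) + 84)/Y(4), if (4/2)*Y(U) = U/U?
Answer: 4119/10 ≈ 411.90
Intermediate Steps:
Y(U) = ½ (Y(U) = (U/U)/2 = (½)*1 = ½)
T(c) = -2 + 6*c (T(c) = -2 + c*6 = -2 + 6*c)
319/T(2) + ((-6 - 1*(-112)) + 84)/Y(4) = 319/(-2 + 6*2) + ((-6 - 1*(-112)) + 84)/(½) = 319/(-2 + 12) + ((-6 + 112) + 84)*2 = 319/10 + (106 + 84)*2 = 319*(⅒) + 190*2 = 319/10 + 380 = 4119/10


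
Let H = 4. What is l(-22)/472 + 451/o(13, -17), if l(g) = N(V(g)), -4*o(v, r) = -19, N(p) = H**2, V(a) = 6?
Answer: 106474/1121 ≈ 94.981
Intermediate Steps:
N(p) = 16 (N(p) = 4**2 = 16)
o(v, r) = 19/4 (o(v, r) = -1/4*(-19) = 19/4)
l(g) = 16
l(-22)/472 + 451/o(13, -17) = 16/472 + 451/(19/4) = 16*(1/472) + 451*(4/19) = 2/59 + 1804/19 = 106474/1121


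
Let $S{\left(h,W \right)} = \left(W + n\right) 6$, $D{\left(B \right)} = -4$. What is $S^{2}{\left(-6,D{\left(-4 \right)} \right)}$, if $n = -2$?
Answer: $1296$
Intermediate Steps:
$S{\left(h,W \right)} = -12 + 6 W$ ($S{\left(h,W \right)} = \left(W - 2\right) 6 = \left(-2 + W\right) 6 = -12 + 6 W$)
$S^{2}{\left(-6,D{\left(-4 \right)} \right)} = \left(-12 + 6 \left(-4\right)\right)^{2} = \left(-12 - 24\right)^{2} = \left(-36\right)^{2} = 1296$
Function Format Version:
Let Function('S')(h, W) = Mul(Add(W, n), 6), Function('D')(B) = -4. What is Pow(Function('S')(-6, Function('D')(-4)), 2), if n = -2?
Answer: 1296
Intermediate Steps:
Function('S')(h, W) = Add(-12, Mul(6, W)) (Function('S')(h, W) = Mul(Add(W, -2), 6) = Mul(Add(-2, W), 6) = Add(-12, Mul(6, W)))
Pow(Function('S')(-6, Function('D')(-4)), 2) = Pow(Add(-12, Mul(6, -4)), 2) = Pow(Add(-12, -24), 2) = Pow(-36, 2) = 1296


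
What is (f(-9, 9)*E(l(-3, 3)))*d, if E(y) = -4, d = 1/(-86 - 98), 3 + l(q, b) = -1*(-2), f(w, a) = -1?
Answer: -1/46 ≈ -0.021739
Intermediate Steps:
l(q, b) = -1 (l(q, b) = -3 - 1*(-2) = -3 + 2 = -1)
d = -1/184 (d = 1/(-184) = -1/184 ≈ -0.0054348)
(f(-9, 9)*E(l(-3, 3)))*d = -1*(-4)*(-1/184) = 4*(-1/184) = -1/46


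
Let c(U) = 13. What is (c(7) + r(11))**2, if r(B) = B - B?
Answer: 169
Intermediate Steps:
r(B) = 0
(c(7) + r(11))**2 = (13 + 0)**2 = 13**2 = 169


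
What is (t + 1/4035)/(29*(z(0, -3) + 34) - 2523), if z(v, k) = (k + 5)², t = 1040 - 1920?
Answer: 507257/819105 ≈ 0.61928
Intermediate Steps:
t = -880
z(v, k) = (5 + k)²
(t + 1/4035)/(29*(z(0, -3) + 34) - 2523) = (-880 + 1/4035)/(29*((5 - 3)² + 34) - 2523) = (-880 + 1/4035)/(29*(2² + 34) - 2523) = -3550799/(4035*(29*(4 + 34) - 2523)) = -3550799/(4035*(29*38 - 2523)) = -3550799/(4035*(1102 - 2523)) = -3550799/4035/(-1421) = -3550799/4035*(-1/1421) = 507257/819105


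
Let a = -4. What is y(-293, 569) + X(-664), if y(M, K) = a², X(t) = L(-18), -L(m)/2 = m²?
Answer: -632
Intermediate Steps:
L(m) = -2*m²
X(t) = -648 (X(t) = -2*(-18)² = -2*324 = -648)
y(M, K) = 16 (y(M, K) = (-4)² = 16)
y(-293, 569) + X(-664) = 16 - 648 = -632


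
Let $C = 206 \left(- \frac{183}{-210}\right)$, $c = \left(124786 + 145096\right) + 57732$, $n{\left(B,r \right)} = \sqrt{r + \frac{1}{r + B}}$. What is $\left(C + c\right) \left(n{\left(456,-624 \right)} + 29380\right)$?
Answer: $\frac{67414014148}{7} + \frac{11472773 i \sqrt{4402986}}{2940} \approx 9.6306 \cdot 10^{9} + 8.1883 \cdot 10^{6} i$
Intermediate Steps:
$n{\left(B,r \right)} = \sqrt{r + \frac{1}{B + r}}$
$c = 327614$ ($c = 269882 + 57732 = 327614$)
$C = \frac{6283}{35}$ ($C = 206 \left(\left(-183\right) \left(- \frac{1}{210}\right)\right) = 206 \cdot \frac{61}{70} = \frac{6283}{35} \approx 179.51$)
$\left(C + c\right) \left(n{\left(456,-624 \right)} + 29380\right) = \left(\frac{6283}{35} + 327614\right) \left(\sqrt{\frac{1 - 624 \left(456 - 624\right)}{456 - 624}} + 29380\right) = \frac{11472773 \left(\sqrt{\frac{1 - -104832}{-168}} + 29380\right)}{35} = \frac{11472773 \left(\sqrt{- \frac{1 + 104832}{168}} + 29380\right)}{35} = \frac{11472773 \left(\sqrt{\left(- \frac{1}{168}\right) 104833} + 29380\right)}{35} = \frac{11472773 \left(\sqrt{- \frac{104833}{168}} + 29380\right)}{35} = \frac{11472773 \left(\frac{i \sqrt{4402986}}{84} + 29380\right)}{35} = \frac{11472773 \left(29380 + \frac{i \sqrt{4402986}}{84}\right)}{35} = \frac{67414014148}{7} + \frac{11472773 i \sqrt{4402986}}{2940}$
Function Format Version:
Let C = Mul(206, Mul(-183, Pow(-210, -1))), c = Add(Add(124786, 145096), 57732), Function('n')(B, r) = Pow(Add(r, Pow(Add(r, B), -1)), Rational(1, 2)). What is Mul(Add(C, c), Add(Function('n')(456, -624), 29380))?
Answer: Add(Rational(67414014148, 7), Mul(Rational(11472773, 2940), I, Pow(4402986, Rational(1, 2)))) ≈ Add(9.6306e+9, Mul(8.1883e+6, I))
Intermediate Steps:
Function('n')(B, r) = Pow(Add(r, Pow(Add(B, r), -1)), Rational(1, 2))
c = 327614 (c = Add(269882, 57732) = 327614)
C = Rational(6283, 35) (C = Mul(206, Mul(-183, Rational(-1, 210))) = Mul(206, Rational(61, 70)) = Rational(6283, 35) ≈ 179.51)
Mul(Add(C, c), Add(Function('n')(456, -624), 29380)) = Mul(Add(Rational(6283, 35), 327614), Add(Pow(Mul(Pow(Add(456, -624), -1), Add(1, Mul(-624, Add(456, -624)))), Rational(1, 2)), 29380)) = Mul(Rational(11472773, 35), Add(Pow(Mul(Pow(-168, -1), Add(1, Mul(-624, -168))), Rational(1, 2)), 29380)) = Mul(Rational(11472773, 35), Add(Pow(Mul(Rational(-1, 168), Add(1, 104832)), Rational(1, 2)), 29380)) = Mul(Rational(11472773, 35), Add(Pow(Mul(Rational(-1, 168), 104833), Rational(1, 2)), 29380)) = Mul(Rational(11472773, 35), Add(Pow(Rational(-104833, 168), Rational(1, 2)), 29380)) = Mul(Rational(11472773, 35), Add(Mul(Rational(1, 84), I, Pow(4402986, Rational(1, 2))), 29380)) = Mul(Rational(11472773, 35), Add(29380, Mul(Rational(1, 84), I, Pow(4402986, Rational(1, 2))))) = Add(Rational(67414014148, 7), Mul(Rational(11472773, 2940), I, Pow(4402986, Rational(1, 2))))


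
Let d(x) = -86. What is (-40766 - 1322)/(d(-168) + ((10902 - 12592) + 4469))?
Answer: -42088/2693 ≈ -15.629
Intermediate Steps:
(-40766 - 1322)/(d(-168) + ((10902 - 12592) + 4469)) = (-40766 - 1322)/(-86 + ((10902 - 12592) + 4469)) = -42088/(-86 + (-1690 + 4469)) = -42088/(-86 + 2779) = -42088/2693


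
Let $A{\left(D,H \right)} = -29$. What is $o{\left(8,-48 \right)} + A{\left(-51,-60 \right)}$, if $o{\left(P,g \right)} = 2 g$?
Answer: $-125$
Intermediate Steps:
$o{\left(8,-48 \right)} + A{\left(-51,-60 \right)} = 2 \left(-48\right) - 29 = -96 - 29 = -125$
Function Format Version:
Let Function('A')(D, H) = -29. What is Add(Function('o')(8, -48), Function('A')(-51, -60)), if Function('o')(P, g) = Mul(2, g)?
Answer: -125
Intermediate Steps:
Add(Function('o')(8, -48), Function('A')(-51, -60)) = Add(Mul(2, -48), -29) = Add(-96, -29) = -125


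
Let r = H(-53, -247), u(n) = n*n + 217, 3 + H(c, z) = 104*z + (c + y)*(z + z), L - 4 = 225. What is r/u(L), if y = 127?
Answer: -62247/52658 ≈ -1.1821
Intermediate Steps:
L = 229 (L = 4 + 225 = 229)
H(c, z) = -3 + 104*z + 2*z*(127 + c) (H(c, z) = -3 + (104*z + (c + 127)*(z + z)) = -3 + (104*z + (127 + c)*(2*z)) = -3 + (104*z + 2*z*(127 + c)) = -3 + 104*z + 2*z*(127 + c))
u(n) = 217 + n² (u(n) = n² + 217 = 217 + n²)
r = -62247 (r = -3 + 358*(-247) + 2*(-53)*(-247) = -3 - 88426 + 26182 = -62247)
r/u(L) = -62247/(217 + 229²) = -62247/(217 + 52441) = -62247/52658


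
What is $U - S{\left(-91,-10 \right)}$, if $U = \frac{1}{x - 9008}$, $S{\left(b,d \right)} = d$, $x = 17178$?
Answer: $\frac{81701}{8170} \approx 10.0$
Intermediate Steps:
$U = \frac{1}{8170}$ ($U = \frac{1}{17178 - 9008} = \frac{1}{8170} \approx 0.0001224$)
$U - S{\left(-91,-10 \right)} = \frac{1}{8170} - -10 = \frac{1}{8170} + 10 = \frac{81701}{8170}$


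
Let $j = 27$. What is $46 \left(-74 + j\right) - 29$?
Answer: $-2191$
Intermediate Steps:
$46 \left(-74 + j\right) - 29 = 46 \left(-74 + 27\right) - 29 = 46 \left(-47\right) - 29 = -2162 - 29 = -2191$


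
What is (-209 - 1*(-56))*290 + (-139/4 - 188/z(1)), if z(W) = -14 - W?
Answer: -2663533/60 ≈ -44392.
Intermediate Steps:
(-209 - 1*(-56))*290 + (-139/4 - 188/z(1)) = (-209 - 1*(-56))*290 + (-139/4 - 188/(-14 - 1*1)) = (-209 + 56)*290 + (-139*¼ - 188/(-14 - 1)) = -153*290 + (-139/4 - 188/(-15)) = -44370 + (-139/4 - 188*(-1/15)) = -44370 + (-139/4 + 188/15) = -44370 - 1333/60 = -2663533/60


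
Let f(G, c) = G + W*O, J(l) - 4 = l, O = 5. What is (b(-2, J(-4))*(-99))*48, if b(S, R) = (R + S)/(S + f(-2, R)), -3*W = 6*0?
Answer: -2376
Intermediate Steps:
J(l) = 4 + l
W = 0 (W = -2*0 = -⅓*0 = 0)
f(G, c) = G (f(G, c) = G + 0*5 = G + 0 = G)
b(S, R) = (R + S)/(-2 + S) (b(S, R) = (R + S)/(S - 2) = (R + S)/(-2 + S))
(b(-2, J(-4))*(-99))*48 = ((((4 - 4) - 2)/(-2 - 2))*(-99))*48 = (((0 - 2)/(-4))*(-99))*48 = (-¼*(-2)*(-99))*48 = ((½)*(-99))*48 = -99/2*48 = -2376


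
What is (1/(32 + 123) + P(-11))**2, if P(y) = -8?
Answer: 1535121/24025 ≈ 63.897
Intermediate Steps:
(1/(32 + 123) + P(-11))**2 = (1/(32 + 123) - 8)**2 = (1/155 - 8)**2 = (-1239/155)**2 = 1535121/24025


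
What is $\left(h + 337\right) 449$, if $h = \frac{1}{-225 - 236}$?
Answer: $\frac{69754844}{461} \approx 1.5131 \cdot 10^{5}$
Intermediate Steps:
$h = - \frac{1}{461}$ ($h = \frac{1}{-461} = - \frac{1}{461} \approx -0.0021692$)
$\left(h + 337\right) 449 = \left(- \frac{1}{461} + 337\right) 449 = \frac{155356}{461} \cdot 449 = \frac{69754844}{461}$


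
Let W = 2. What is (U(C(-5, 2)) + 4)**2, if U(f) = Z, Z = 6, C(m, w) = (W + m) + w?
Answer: 100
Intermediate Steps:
C(m, w) = 2 + m + w (C(m, w) = (2 + m) + w = 2 + m + w)
U(f) = 6
(U(C(-5, 2)) + 4)**2 = (6 + 4)**2 = 10**2 = 100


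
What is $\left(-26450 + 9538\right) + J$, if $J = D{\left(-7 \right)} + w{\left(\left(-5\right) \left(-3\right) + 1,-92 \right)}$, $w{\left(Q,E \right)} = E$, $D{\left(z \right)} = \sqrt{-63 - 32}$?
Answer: $-17004 + i \sqrt{95} \approx -17004.0 + 9.7468 i$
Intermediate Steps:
$D{\left(z \right)} = i \sqrt{95}$ ($D{\left(z \right)} = \sqrt{-95} = i \sqrt{95}$)
$J = -92 + i \sqrt{95}$ ($J = i \sqrt{95} - 92 = -92 + i \sqrt{95} \approx -92.0 + 9.7468 i$)
$\left(-26450 + 9538\right) + J = \left(-26450 + 9538\right) - \left(92 - i \sqrt{95}\right) = -16912 - \left(92 - i \sqrt{95}\right) = -17004 + i \sqrt{95}$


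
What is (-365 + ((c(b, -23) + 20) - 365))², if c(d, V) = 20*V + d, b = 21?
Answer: 1320201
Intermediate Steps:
c(d, V) = d + 20*V
(-365 + ((c(b, -23) + 20) - 365))² = (-365 + (((21 + 20*(-23)) + 20) - 365))² = (-365 + (((21 - 460) + 20) - 365))² = (-365 + ((-439 + 20) - 365))² = (-365 + (-419 - 365))² = (-365 - 784)² = (-1149)² = 1320201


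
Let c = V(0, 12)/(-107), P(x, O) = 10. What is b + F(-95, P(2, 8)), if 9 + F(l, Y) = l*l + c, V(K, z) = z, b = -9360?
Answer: -36820/107 ≈ -344.11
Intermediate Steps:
c = -12/107 (c = 12/(-107) = 12*(-1/107) = -12/107 ≈ -0.11215)
F(l, Y) = -975/107 + l**2 (F(l, Y) = -9 + (l*l - 12/107) = -9 + (l**2 - 12/107) = -9 + (-12/107 + l**2) = -975/107 + l**2)
b + F(-95, P(2, 8)) = -9360 + (-975/107 + (-95)**2) = -9360 + (-975/107 + 9025) = -9360 + 964700/107 = -36820/107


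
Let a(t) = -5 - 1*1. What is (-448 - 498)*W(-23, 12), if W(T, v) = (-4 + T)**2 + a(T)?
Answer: -683958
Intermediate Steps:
a(t) = -6 (a(t) = -5 - 1 = -6)
W(T, v) = -6 + (-4 + T)**2 (W(T, v) = (-4 + T)**2 - 6 = -6 + (-4 + T)**2)
(-448 - 498)*W(-23, 12) = (-448 - 498)*(-6 + (-4 - 23)**2) = -946*(-6 + (-27)**2) = -946*(-6 + 729) = -946*723 = -683958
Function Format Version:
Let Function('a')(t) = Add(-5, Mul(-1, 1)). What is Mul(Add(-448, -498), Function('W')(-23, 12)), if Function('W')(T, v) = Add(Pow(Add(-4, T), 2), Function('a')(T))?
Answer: -683958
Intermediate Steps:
Function('a')(t) = -6 (Function('a')(t) = Add(-5, -1) = -6)
Function('W')(T, v) = Add(-6, Pow(Add(-4, T), 2)) (Function('W')(T, v) = Add(Pow(Add(-4, T), 2), -6) = Add(-6, Pow(Add(-4, T), 2)))
Mul(Add(-448, -498), Function('W')(-23, 12)) = Mul(Add(-448, -498), Add(-6, Pow(Add(-4, -23), 2))) = Mul(-946, Add(-6, Pow(-27, 2))) = Mul(-946, Add(-6, 729)) = Mul(-946, 723) = -683958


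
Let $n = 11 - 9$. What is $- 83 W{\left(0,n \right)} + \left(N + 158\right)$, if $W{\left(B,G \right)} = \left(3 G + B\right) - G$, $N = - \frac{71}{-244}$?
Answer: $- \frac{42385}{244} \approx -173.71$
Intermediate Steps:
$n = 2$
$N = \frac{71}{244}$ ($N = \left(-71\right) \left(- \frac{1}{244}\right) = \frac{71}{244} \approx 0.29098$)
$W{\left(B,G \right)} = B + 2 G$ ($W{\left(B,G \right)} = \left(B + 3 G\right) - G = B + 2 G$)
$- 83 W{\left(0,n \right)} + \left(N + 158\right) = - 83 \left(0 + 2 \cdot 2\right) + \left(\frac{71}{244} + 158\right) = - 83 \left(0 + 4\right) + \frac{38623}{244} = \left(-83\right) 4 + \frac{38623}{244} = -332 + \frac{38623}{244} = - \frac{42385}{244}$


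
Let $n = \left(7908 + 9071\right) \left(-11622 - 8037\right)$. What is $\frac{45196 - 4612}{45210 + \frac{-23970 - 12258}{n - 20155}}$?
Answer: $\frac{1128946488712}{1257630368549} \approx 0.89768$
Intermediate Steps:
$n = -333790161$ ($n = 16979 \left(-19659\right) = -333790161$)
$\frac{45196 - 4612}{45210 + \frac{-23970 - 12258}{n - 20155}} = \frac{45196 - 4612}{45210 + \frac{-23970 - 12258}{-333790161 - 20155}} = \frac{45196 - 4612}{45210 - \frac{36228}{-333810316}} = \frac{45196 - 4612}{45210 - - \frac{9057}{83452579}} = \frac{40584}{45210 + \frac{9057}{83452579}} = \frac{40584}{\frac{3772891105647}{83452579}} = 40584 \cdot \frac{83452579}{3772891105647} = \frac{1128946488712}{1257630368549}$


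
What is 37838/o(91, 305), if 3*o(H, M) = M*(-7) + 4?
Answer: -113514/2131 ≈ -53.268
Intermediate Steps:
o(H, M) = 4/3 - 7*M/3 (o(H, M) = (M*(-7) + 4)/3 = (-7*M + 4)/3 = (4 - 7*M)/3 = 4/3 - 7*M/3)
37838/o(91, 305) = 37838/(4/3 - 7/3*305) = 37838/(4/3 - 2135/3) = 37838/(-2131/3) = 37838*(-3/2131) = -113514/2131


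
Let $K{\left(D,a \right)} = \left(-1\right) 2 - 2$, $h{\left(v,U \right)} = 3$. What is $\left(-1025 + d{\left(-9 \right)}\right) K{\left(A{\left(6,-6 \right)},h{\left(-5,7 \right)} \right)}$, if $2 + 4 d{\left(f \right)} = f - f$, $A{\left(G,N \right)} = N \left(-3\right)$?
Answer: $4102$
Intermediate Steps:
$A{\left(G,N \right)} = - 3 N$
$K{\left(D,a \right)} = -4$ ($K{\left(D,a \right)} = -2 - 2 = -4$)
$d{\left(f \right)} = - \frac{1}{2}$ ($d{\left(f \right)} = - \frac{1}{2} + \frac{f - f}{4} = - \frac{1}{2} + \frac{1}{4} \cdot 0 = - \frac{1}{2} + 0 = - \frac{1}{2}$)
$\left(-1025 + d{\left(-9 \right)}\right) K{\left(A{\left(6,-6 \right)},h{\left(-5,7 \right)} \right)} = \left(-1025 - \frac{1}{2}\right) \left(-4\right) = \left(- \frac{2051}{2}\right) \left(-4\right) = 4102$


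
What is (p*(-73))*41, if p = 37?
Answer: -110741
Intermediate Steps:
(p*(-73))*41 = (37*(-73))*41 = -2701*41 = -110741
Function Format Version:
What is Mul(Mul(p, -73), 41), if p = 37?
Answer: -110741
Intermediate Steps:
Mul(Mul(p, -73), 41) = Mul(Mul(37, -73), 41) = Mul(-2701, 41) = -110741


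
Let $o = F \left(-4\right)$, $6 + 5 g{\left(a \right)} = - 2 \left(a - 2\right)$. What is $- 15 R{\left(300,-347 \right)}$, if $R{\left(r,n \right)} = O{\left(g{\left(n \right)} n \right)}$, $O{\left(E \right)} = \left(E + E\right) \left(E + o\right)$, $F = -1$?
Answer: $- \frac{345928397376}{5} \approx -6.9186 \cdot 10^{10}$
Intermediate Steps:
$g{\left(a \right)} = - \frac{2}{5} - \frac{2 a}{5}$ ($g{\left(a \right)} = - \frac{6}{5} + \frac{\left(-2\right) \left(a - 2\right)}{5} = - \frac{6}{5} + \frac{\left(-2\right) \left(-2 + a\right)}{5} = - \frac{6}{5} + \frac{4 - 2 a}{5} = - \frac{6}{5} - \left(- \frac{4}{5} + \frac{2 a}{5}\right) = - \frac{2}{5} - \frac{2 a}{5}$)
$o = 4$ ($o = \left(-1\right) \left(-4\right) = 4$)
$O{\left(E \right)} = 2 E \left(4 + E\right)$ ($O{\left(E \right)} = \left(E + E\right) \left(E + 4\right) = 2 E \left(4 + E\right)$)
$R{\left(r,n \right)} = 2 n \left(4 + n \left(- \frac{2}{5} - \frac{2 n}{5}\right)\right) \left(- \frac{2}{5} - \frac{2 n}{5}\right)$ ($R{\left(r,n \right)} = 2 \left(- \frac{2}{5} - \frac{2 n}{5}\right) n \left(4 + \left(- \frac{2}{5} - \frac{2 n}{5}\right) n\right) = 2 n \left(- \frac{2}{5} - \frac{2 n}{5}\right) \left(4 + n \left(- \frac{2}{5} - \frac{2 n}{5}\right)\right) = 2 n \left(4 + n \left(- \frac{2}{5} - \frac{2 n}{5}\right)\right) \left(- \frac{2}{5} - \frac{2 n}{5}\right)$)
$- 15 R{\left(300,-347 \right)} = - 15 \cdot \frac{8}{25} \left(-347\right) \left(1 - 347\right) \left(-10 - 347 \left(1 - 347\right)\right) = - 15 \cdot \frac{8}{25} \left(-347\right) \left(-346\right) \left(-10 - -120062\right) = - 15 \cdot \frac{8}{25} \left(-347\right) \left(-346\right) \left(-10 + 120062\right) = - 15 \cdot \frac{8}{25} \left(-347\right) \left(-346\right) 120052 = \left(-15\right) \frac{115309465792}{25} = - \frac{345928397376}{5}$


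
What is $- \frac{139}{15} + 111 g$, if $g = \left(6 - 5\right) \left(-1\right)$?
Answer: $- \frac{1804}{15} \approx -120.27$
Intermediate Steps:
$g = -1$ ($g = 1 \left(-1\right) = -1$)
$- \frac{139}{15} + 111 g = - \frac{139}{15} + 111 \left(-1\right) = \left(-139\right) \frac{1}{15} - 111 = - \frac{139}{15} - 111 = - \frac{1804}{15}$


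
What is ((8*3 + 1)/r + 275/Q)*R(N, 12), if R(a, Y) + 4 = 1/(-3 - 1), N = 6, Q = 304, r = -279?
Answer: -1175125/339264 ≈ -3.4637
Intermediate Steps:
R(a, Y) = -17/4 (R(a, Y) = -4 + 1/(-3 - 1) = -4 + 1/(-4) = -4 - 1/4 = -17/4)
((8*3 + 1)/r + 275/Q)*R(N, 12) = ((8*3 + 1)/(-279) + 275/304)*(-17/4) = ((24 + 1)*(-1/279) + 275*(1/304))*(-17/4) = (25*(-1/279) + 275/304)*(-17/4) = (-25/279 + 275/304)*(-17/4) = (69125/84816)*(-17/4) = -1175125/339264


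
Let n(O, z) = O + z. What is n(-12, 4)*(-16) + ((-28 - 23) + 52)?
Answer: 129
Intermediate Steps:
n(-12, 4)*(-16) + ((-28 - 23) + 52) = (-12 + 4)*(-16) + ((-28 - 23) + 52) = -8*(-16) + (-51 + 52) = 128 + 1 = 129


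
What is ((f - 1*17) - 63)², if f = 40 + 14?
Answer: 676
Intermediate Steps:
f = 54
((f - 1*17) - 63)² = ((54 - 1*17) - 63)² = ((54 - 17) - 63)² = (37 - 63)² = (-26)² = 676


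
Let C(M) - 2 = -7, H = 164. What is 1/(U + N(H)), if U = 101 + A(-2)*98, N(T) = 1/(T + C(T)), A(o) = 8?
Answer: 159/140716 ≈ 0.0011299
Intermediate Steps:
C(M) = -5 (C(M) = 2 - 7 = -5)
N(T) = 1/(-5 + T) (N(T) = 1/(T - 5) = 1/(-5 + T))
U = 885 (U = 101 + 8*98 = 101 + 784 = 885)
1/(U + N(H)) = 1/(885 + 1/(-5 + 164)) = 1/(885 + 1/159) = 1/(140716/159) = 159/140716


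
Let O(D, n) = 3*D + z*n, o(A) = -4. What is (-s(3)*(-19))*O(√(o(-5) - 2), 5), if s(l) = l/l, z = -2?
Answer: -190 + 57*I*√6 ≈ -190.0 + 139.62*I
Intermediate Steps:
s(l) = 1
O(D, n) = -2*n + 3*D (O(D, n) = 3*D - 2*n = -2*n + 3*D)
(-s(3)*(-19))*O(√(o(-5) - 2), 5) = (-1*1*(-19))*(-2*5 + 3*√(-4 - 2)) = (-1*(-19))*(-10 + 3*√(-6)) = 19*(-10 + 3*(I*√6)) = 19*(-10 + 3*I*√6) = -190 + 57*I*√6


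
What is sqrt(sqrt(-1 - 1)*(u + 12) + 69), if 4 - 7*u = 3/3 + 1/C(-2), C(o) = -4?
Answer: sqrt(13524 + 2443*I*sqrt(2))/14 ≈ 8.373 + 1.0526*I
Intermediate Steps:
u = 13/28 (u = 4/7 - (3/3 + 1/(-4))/7 = 4/7 - (3*(1/3) + 1*(-1/4))/7 = 4/7 - (1 - 1/4)/7 = 4/7 - 1/7*3/4 = 4/7 - 3/28 = 13/28 ≈ 0.46429)
sqrt(sqrt(-1 - 1)*(u + 12) + 69) = sqrt(sqrt(-1 - 1)*(13/28 + 12) + 69) = sqrt(sqrt(-2)*(349/28) + 69) = sqrt((I*sqrt(2))*(349/28) + 69) = sqrt(349*I*sqrt(2)/28 + 69) = sqrt(69 + 349*I*sqrt(2)/28)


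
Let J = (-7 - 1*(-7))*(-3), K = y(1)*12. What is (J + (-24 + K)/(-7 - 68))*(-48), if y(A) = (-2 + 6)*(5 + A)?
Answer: 4224/25 ≈ 168.96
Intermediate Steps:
y(A) = 20 + 4*A (y(A) = 4*(5 + A) = 20 + 4*A)
K = 288 (K = (20 + 4*1)*12 = (20 + 4)*12 = 24*12 = 288)
J = 0 (J = (-7 + 7)*(-3) = 0*(-3) = 0)
(J + (-24 + K)/(-7 - 68))*(-48) = (0 + (-24 + 288)/(-7 - 68))*(-48) = (0 + 264/(-75))*(-48) = (0 + 264*(-1/75))*(-48) = (0 - 88/25)*(-48) = -88/25*(-48) = 4224/25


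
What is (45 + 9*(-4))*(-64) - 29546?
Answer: -30122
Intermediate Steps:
(45 + 9*(-4))*(-64) - 29546 = (45 - 36)*(-64) - 29546 = 9*(-64) - 29546 = -576 - 29546 = -30122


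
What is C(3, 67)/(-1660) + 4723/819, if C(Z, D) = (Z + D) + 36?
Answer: 3876683/679770 ≈ 5.7029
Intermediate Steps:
C(Z, D) = 36 + D + Z (C(Z, D) = (D + Z) + 36 = 36 + D + Z)
C(3, 67)/(-1660) + 4723/819 = (36 + 67 + 3)/(-1660) + 4723/819 = 106*(-1/1660) + 4723*(1/819) = -53/830 + 4723/819 = 3876683/679770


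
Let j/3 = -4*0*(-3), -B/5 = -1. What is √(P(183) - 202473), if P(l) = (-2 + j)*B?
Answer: I*√202483 ≈ 449.98*I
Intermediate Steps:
B = 5 (B = -5*(-1) = 5)
j = 0 (j = 3*(-4*0*(-3)) = 3*(0*(-3)) = 3*0 = 0)
P(l) = -10 (P(l) = (-2 + 0)*5 = -2*5 = -10)
√(P(183) - 202473) = √(-10 - 202473) = √(-202483) = I*√202483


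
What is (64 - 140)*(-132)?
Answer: 10032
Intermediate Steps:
(64 - 140)*(-132) = -76*(-132) = 10032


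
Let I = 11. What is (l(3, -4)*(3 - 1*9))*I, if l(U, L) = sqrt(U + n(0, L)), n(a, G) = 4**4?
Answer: -66*sqrt(259) ≈ -1062.2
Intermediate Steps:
n(a, G) = 256
l(U, L) = sqrt(256 + U) (l(U, L) = sqrt(U + 256) = sqrt(256 + U))
(l(3, -4)*(3 - 1*9))*I = (sqrt(256 + 3)*(3 - 1*9))*11 = (sqrt(259)*(3 - 9))*11 = (sqrt(259)*(-6))*11 = -6*sqrt(259)*11 = -66*sqrt(259)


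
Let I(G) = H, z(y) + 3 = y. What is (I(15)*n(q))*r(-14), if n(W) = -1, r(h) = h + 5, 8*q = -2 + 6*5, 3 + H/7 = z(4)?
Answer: -126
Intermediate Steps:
z(y) = -3 + y
H = -14 (H = -21 + 7*(-3 + 4) = -21 + 7*1 = -21 + 7 = -14)
I(G) = -14
q = 7/2 (q = (-2 + 6*5)/8 = (-2 + 30)/8 = (⅛)*28 = 7/2 ≈ 3.5000)
r(h) = 5 + h
(I(15)*n(q))*r(-14) = (-14*(-1))*(5 - 14) = 14*(-9) = -126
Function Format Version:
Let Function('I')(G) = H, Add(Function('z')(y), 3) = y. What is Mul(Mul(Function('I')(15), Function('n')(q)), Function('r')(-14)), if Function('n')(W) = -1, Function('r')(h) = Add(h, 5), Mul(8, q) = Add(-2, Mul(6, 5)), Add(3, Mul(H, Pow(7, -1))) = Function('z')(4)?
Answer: -126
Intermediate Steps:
Function('z')(y) = Add(-3, y)
H = -14 (H = Add(-21, Mul(7, Add(-3, 4))) = Add(-21, Mul(7, 1)) = Add(-21, 7) = -14)
Function('I')(G) = -14
q = Rational(7, 2) (q = Mul(Rational(1, 8), Add(-2, Mul(6, 5))) = Mul(Rational(1, 8), Add(-2, 30)) = Mul(Rational(1, 8), 28) = Rational(7, 2) ≈ 3.5000)
Function('r')(h) = Add(5, h)
Mul(Mul(Function('I')(15), Function('n')(q)), Function('r')(-14)) = Mul(Mul(-14, -1), Add(5, -14)) = Mul(14, -9) = -126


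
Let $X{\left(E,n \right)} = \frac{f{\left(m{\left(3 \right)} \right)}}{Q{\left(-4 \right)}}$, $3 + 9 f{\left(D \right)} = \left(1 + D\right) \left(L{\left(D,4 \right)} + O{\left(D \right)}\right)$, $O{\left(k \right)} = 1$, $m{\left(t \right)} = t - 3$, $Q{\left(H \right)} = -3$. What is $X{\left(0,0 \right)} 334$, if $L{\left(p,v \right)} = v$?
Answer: $- \frac{668}{27} \approx -24.741$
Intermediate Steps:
$m{\left(t \right)} = -3 + t$
$f{\left(D \right)} = \frac{2}{9} + \frac{5 D}{9}$ ($f{\left(D \right)} = - \frac{1}{3} + \frac{\left(1 + D\right) \left(4 + 1\right)}{9} = - \frac{1}{3} + \frac{\left(1 + D\right) 5}{9} = - \frac{1}{3} + \frac{5 + 5 D}{9} = - \frac{1}{3} + \left(\frac{5}{9} + \frac{5 D}{9}\right) = \frac{2}{9} + \frac{5 D}{9}$)
$X{\left(E,n \right)} = - \frac{2}{27}$ ($X{\left(E,n \right)} = \frac{\frac{2}{9} + \frac{5 \left(-3 + 3\right)}{9}}{-3} = \left(\frac{2}{9} + \frac{5}{9} \cdot 0\right) \left(- \frac{1}{3}\right) = \left(\frac{2}{9} + 0\right) \left(- \frac{1}{3}\right) = \frac{2}{9} \left(- \frac{1}{3}\right) = - \frac{2}{27}$)
$X{\left(0,0 \right)} 334 = \left(- \frac{2}{27}\right) 334 = - \frac{668}{27}$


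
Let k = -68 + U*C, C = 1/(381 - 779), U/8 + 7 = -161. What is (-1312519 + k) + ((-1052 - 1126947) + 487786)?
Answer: -388606528/199 ≈ -1.9528e+6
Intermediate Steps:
U = -1344 (U = -56 + 8*(-161) = -56 - 1288 = -1344)
C = -1/398 (C = 1/(-398) = -1/398 ≈ -0.0025126)
k = -12860/199 (k = -68 - 1344*(-1/398) = -68 + 672/199 = -12860/199 ≈ -64.623)
(-1312519 + k) + ((-1052 - 1126947) + 487786) = (-1312519 - 12860/199) + ((-1052 - 1126947) + 487786) = -261204141/199 + (-1127999 + 487786) = -261204141/199 - 640213 = -388606528/199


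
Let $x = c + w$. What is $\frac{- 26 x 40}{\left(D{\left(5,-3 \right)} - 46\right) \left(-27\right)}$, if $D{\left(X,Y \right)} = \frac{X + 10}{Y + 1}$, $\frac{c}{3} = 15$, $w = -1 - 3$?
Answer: $- \frac{85280}{2889} \approx -29.519$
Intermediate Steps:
$w = -4$ ($w = -1 - 3 = -4$)
$c = 45$ ($c = 3 \cdot 15 = 45$)
$D{\left(X,Y \right)} = \frac{10 + X}{1 + Y}$
$x = 41$ ($x = 45 - 4 = 41$)
$\frac{- 26 x 40}{\left(D{\left(5,-3 \right)} - 46\right) \left(-27\right)} = \frac{\left(-26\right) 41 \cdot 40}{\left(\frac{10 + 5}{1 - 3} - 46\right) \left(-27\right)} = \frac{\left(-1066\right) 40}{\left(\frac{1}{-2} \cdot 15 - 46\right) \left(-27\right)} = - \frac{42640}{\left(\left(- \frac{1}{2}\right) 15 - 46\right) \left(-27\right)} = - \frac{42640}{\left(- \frac{15}{2} - 46\right) \left(-27\right)} = - \frac{42640}{\left(- \frac{107}{2}\right) \left(-27\right)} = - \frac{42640}{\frac{2889}{2}} = \left(-42640\right) \frac{2}{2889} = - \frac{85280}{2889}$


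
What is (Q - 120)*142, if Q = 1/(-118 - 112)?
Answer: -1959671/115 ≈ -17041.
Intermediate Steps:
Q = -1/230 (Q = 1/(-230) = -1/230 ≈ -0.0043478)
(Q - 120)*142 = (-1/230 - 120)*142 = -27601/230*142 = -1959671/115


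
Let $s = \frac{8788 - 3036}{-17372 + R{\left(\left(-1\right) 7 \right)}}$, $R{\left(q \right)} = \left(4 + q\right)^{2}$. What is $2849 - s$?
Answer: $\frac{49472939}{17363} \approx 2849.3$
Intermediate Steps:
$s = - \frac{5752}{17363}$ ($s = \frac{8788 - 3036}{-17372 + \left(4 - 7\right)^{2}} = \frac{5752}{-17372 + \left(4 - 7\right)^{2}} = \frac{5752}{-17372 + \left(-3\right)^{2}} = \frac{5752}{-17372 + 9} = \frac{5752}{-17363} = 5752 \left(- \frac{1}{17363}\right) = - \frac{5752}{17363} \approx -0.33128$)
$2849 - s = 2849 - - \frac{5752}{17363} = 2849 + \frac{5752}{17363} = \frac{49472939}{17363}$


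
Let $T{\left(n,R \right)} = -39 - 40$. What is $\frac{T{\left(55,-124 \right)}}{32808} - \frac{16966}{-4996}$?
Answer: $\frac{139056461}{40977192} \approx 3.3935$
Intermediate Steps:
$T{\left(n,R \right)} = -79$
$\frac{T{\left(55,-124 \right)}}{32808} - \frac{16966}{-4996} = - \frac{79}{32808} - \frac{16966}{-4996} = \left(-79\right) \frac{1}{32808} - - \frac{8483}{2498} = - \frac{79}{32808} + \frac{8483}{2498} = \frac{139056461}{40977192}$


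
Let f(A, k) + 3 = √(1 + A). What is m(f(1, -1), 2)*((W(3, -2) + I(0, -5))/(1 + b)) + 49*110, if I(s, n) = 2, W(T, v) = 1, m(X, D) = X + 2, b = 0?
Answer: 5387 + 3*√2 ≈ 5391.2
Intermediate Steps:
f(A, k) = -3 + √(1 + A)
m(X, D) = 2 + X
m(f(1, -1), 2)*((W(3, -2) + I(0, -5))/(1 + b)) + 49*110 = (2 + (-3 + √(1 + 1)))*((1 + 2)/(1 + 0)) + 49*110 = (2 + (-3 + √2))*(3/1) + 5390 = (-1 + √2)*(3*1) + 5390 = (-1 + √2)*3 + 5390 = (-3 + 3*√2) + 5390 = 5387 + 3*√2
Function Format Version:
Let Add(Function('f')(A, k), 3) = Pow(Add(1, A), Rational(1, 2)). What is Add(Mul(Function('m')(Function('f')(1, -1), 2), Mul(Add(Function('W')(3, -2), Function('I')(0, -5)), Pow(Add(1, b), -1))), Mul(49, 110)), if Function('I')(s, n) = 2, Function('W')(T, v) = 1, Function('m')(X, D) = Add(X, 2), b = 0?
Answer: Add(5387, Mul(3, Pow(2, Rational(1, 2)))) ≈ 5391.2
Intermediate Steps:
Function('f')(A, k) = Add(-3, Pow(Add(1, A), Rational(1, 2)))
Function('m')(X, D) = Add(2, X)
Add(Mul(Function('m')(Function('f')(1, -1), 2), Mul(Add(Function('W')(3, -2), Function('I')(0, -5)), Pow(Add(1, b), -1))), Mul(49, 110)) = Add(Mul(Add(2, Add(-3, Pow(Add(1, 1), Rational(1, 2)))), Mul(Add(1, 2), Pow(Add(1, 0), -1))), Mul(49, 110)) = Add(Mul(Add(2, Add(-3, Pow(2, Rational(1, 2)))), Mul(3, Pow(1, -1))), 5390) = Add(Mul(Add(-1, Pow(2, Rational(1, 2))), Mul(3, 1)), 5390) = Add(Mul(Add(-1, Pow(2, Rational(1, 2))), 3), 5390) = Add(Add(-3, Mul(3, Pow(2, Rational(1, 2)))), 5390) = Add(5387, Mul(3, Pow(2, Rational(1, 2))))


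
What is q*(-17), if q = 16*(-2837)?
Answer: 771664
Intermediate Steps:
q = -45392
q*(-17) = -45392*(-17) = 771664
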